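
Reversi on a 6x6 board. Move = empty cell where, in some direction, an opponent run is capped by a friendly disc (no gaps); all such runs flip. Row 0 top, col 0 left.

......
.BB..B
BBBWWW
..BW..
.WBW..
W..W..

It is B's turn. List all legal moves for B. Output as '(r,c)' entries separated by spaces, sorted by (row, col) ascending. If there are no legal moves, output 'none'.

Answer: (1,4) (3,4) (3,5) (4,0) (4,4) (5,4)

Derivation:
(1,3): no bracket -> illegal
(1,4): flips 1 -> legal
(3,0): no bracket -> illegal
(3,1): no bracket -> illegal
(3,4): flips 2 -> legal
(3,5): flips 1 -> legal
(4,0): flips 1 -> legal
(4,4): flips 2 -> legal
(5,1): no bracket -> illegal
(5,2): no bracket -> illegal
(5,4): flips 1 -> legal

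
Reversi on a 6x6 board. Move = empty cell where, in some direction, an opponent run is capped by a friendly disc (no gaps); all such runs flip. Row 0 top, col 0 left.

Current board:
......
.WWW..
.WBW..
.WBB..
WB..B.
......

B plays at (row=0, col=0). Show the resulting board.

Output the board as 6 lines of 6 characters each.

Answer: B.....
.BWW..
.WBW..
.WBB..
WB..B.
......

Derivation:
Place B at (0,0); scan 8 dirs for brackets.
Dir NW: edge -> no flip
Dir N: edge -> no flip
Dir NE: edge -> no flip
Dir W: edge -> no flip
Dir E: first cell '.' (not opp) -> no flip
Dir SW: edge -> no flip
Dir S: first cell '.' (not opp) -> no flip
Dir SE: opp run (1,1) capped by B -> flip
All flips: (1,1)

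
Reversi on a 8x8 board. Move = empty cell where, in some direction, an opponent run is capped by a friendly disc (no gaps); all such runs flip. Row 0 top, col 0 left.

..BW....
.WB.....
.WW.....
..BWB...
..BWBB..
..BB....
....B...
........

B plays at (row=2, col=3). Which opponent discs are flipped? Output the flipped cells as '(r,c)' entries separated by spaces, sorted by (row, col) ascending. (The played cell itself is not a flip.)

Dir NW: first cell 'B' (not opp) -> no flip
Dir N: first cell '.' (not opp) -> no flip
Dir NE: first cell '.' (not opp) -> no flip
Dir W: opp run (2,2) (2,1), next='.' -> no flip
Dir E: first cell '.' (not opp) -> no flip
Dir SW: first cell 'B' (not opp) -> no flip
Dir S: opp run (3,3) (4,3) capped by B -> flip
Dir SE: first cell 'B' (not opp) -> no flip

Answer: (3,3) (4,3)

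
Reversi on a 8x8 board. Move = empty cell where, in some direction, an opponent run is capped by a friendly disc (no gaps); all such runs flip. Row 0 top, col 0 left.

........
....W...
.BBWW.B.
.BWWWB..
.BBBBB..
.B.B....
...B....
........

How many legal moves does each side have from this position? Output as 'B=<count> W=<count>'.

-- B to move --
(0,3): no bracket -> illegal
(0,4): flips 3 -> legal
(0,5): flips 3 -> legal
(1,2): flips 2 -> legal
(1,3): flips 3 -> legal
(1,5): flips 2 -> legal
(2,5): flips 3 -> legal
B mobility = 6
-- W to move --
(1,0): flips 1 -> legal
(1,1): flips 1 -> legal
(1,2): flips 1 -> legal
(1,3): no bracket -> illegal
(1,5): no bracket -> illegal
(1,6): no bracket -> illegal
(1,7): no bracket -> illegal
(2,0): flips 2 -> legal
(2,5): no bracket -> illegal
(2,7): no bracket -> illegal
(3,0): flips 1 -> legal
(3,6): flips 1 -> legal
(3,7): no bracket -> illegal
(4,0): no bracket -> illegal
(4,6): flips 1 -> legal
(5,0): flips 1 -> legal
(5,2): flips 2 -> legal
(5,4): flips 2 -> legal
(5,5): flips 1 -> legal
(5,6): flips 1 -> legal
(6,0): flips 2 -> legal
(6,1): no bracket -> illegal
(6,2): no bracket -> illegal
(6,4): no bracket -> illegal
(7,2): no bracket -> illegal
(7,3): flips 3 -> legal
(7,4): no bracket -> illegal
W mobility = 14

Answer: B=6 W=14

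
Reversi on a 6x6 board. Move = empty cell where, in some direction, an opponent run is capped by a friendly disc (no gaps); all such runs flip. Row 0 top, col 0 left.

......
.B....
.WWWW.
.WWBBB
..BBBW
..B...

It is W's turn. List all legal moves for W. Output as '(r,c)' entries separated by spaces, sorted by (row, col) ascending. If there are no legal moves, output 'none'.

(0,0): flips 1 -> legal
(0,1): flips 1 -> legal
(0,2): no bracket -> illegal
(1,0): no bracket -> illegal
(1,2): no bracket -> illegal
(2,0): no bracket -> illegal
(2,5): flips 1 -> legal
(4,1): flips 3 -> legal
(5,1): flips 2 -> legal
(5,3): flips 3 -> legal
(5,4): flips 3 -> legal
(5,5): flips 2 -> legal

Answer: (0,0) (0,1) (2,5) (4,1) (5,1) (5,3) (5,4) (5,5)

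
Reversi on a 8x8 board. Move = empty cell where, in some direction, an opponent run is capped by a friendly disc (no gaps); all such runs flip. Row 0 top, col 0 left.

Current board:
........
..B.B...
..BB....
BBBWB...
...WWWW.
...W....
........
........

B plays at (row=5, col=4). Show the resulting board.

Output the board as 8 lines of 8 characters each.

Answer: ........
..B.B...
..BB....
BBBWB...
...BBWW.
...WB...
........
........

Derivation:
Place B at (5,4); scan 8 dirs for brackets.
Dir NW: opp run (4,3) capped by B -> flip
Dir N: opp run (4,4) capped by B -> flip
Dir NE: opp run (4,5), next='.' -> no flip
Dir W: opp run (5,3), next='.' -> no flip
Dir E: first cell '.' (not opp) -> no flip
Dir SW: first cell '.' (not opp) -> no flip
Dir S: first cell '.' (not opp) -> no flip
Dir SE: first cell '.' (not opp) -> no flip
All flips: (4,3) (4,4)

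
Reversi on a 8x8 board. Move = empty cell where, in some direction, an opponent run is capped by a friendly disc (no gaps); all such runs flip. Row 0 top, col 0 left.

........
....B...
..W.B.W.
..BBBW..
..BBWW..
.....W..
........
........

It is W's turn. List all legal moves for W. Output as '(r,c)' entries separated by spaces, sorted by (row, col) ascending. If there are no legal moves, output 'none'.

(0,3): no bracket -> illegal
(0,4): flips 3 -> legal
(0,5): no bracket -> illegal
(1,3): flips 1 -> legal
(1,5): no bracket -> illegal
(2,1): no bracket -> illegal
(2,3): flips 1 -> legal
(2,5): no bracket -> illegal
(3,1): flips 3 -> legal
(4,1): flips 2 -> legal
(5,1): no bracket -> illegal
(5,2): flips 2 -> legal
(5,3): no bracket -> illegal
(5,4): no bracket -> illegal

Answer: (0,4) (1,3) (2,3) (3,1) (4,1) (5,2)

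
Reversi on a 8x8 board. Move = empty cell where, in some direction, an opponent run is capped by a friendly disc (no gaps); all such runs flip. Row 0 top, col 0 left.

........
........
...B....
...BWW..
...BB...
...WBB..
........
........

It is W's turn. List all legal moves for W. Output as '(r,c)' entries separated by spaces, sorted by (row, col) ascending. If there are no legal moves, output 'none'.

(1,2): flips 1 -> legal
(1,3): flips 3 -> legal
(1,4): no bracket -> illegal
(2,2): no bracket -> illegal
(2,4): no bracket -> illegal
(3,2): flips 1 -> legal
(4,2): no bracket -> illegal
(4,5): no bracket -> illegal
(4,6): no bracket -> illegal
(5,2): flips 1 -> legal
(5,6): flips 2 -> legal
(6,3): no bracket -> illegal
(6,4): flips 2 -> legal
(6,5): no bracket -> illegal
(6,6): no bracket -> illegal

Answer: (1,2) (1,3) (3,2) (5,2) (5,6) (6,4)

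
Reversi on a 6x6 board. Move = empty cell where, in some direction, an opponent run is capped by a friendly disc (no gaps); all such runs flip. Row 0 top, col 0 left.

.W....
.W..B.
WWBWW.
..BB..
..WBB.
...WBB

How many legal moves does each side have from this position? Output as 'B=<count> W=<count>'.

Answer: B=9 W=6

Derivation:
-- B to move --
(0,0): flips 1 -> legal
(0,2): no bracket -> illegal
(1,0): flips 1 -> legal
(1,2): no bracket -> illegal
(1,3): flips 1 -> legal
(1,5): flips 1 -> legal
(2,5): flips 2 -> legal
(3,0): no bracket -> illegal
(3,1): no bracket -> illegal
(3,4): flips 1 -> legal
(3,5): no bracket -> illegal
(4,1): flips 1 -> legal
(5,1): flips 1 -> legal
(5,2): flips 2 -> legal
B mobility = 9
-- W to move --
(0,3): no bracket -> illegal
(0,4): flips 1 -> legal
(0,5): flips 1 -> legal
(1,2): flips 2 -> legal
(1,3): no bracket -> illegal
(1,5): no bracket -> illegal
(2,5): no bracket -> illegal
(3,1): no bracket -> illegal
(3,4): no bracket -> illegal
(3,5): flips 1 -> legal
(4,1): flips 1 -> legal
(4,5): flips 2 -> legal
(5,2): no bracket -> illegal
W mobility = 6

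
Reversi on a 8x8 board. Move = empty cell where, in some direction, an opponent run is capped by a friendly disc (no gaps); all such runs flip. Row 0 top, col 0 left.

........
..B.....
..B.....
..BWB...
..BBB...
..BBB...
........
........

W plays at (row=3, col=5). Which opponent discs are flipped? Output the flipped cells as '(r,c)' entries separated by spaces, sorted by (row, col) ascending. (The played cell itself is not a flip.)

Answer: (3,4)

Derivation:
Dir NW: first cell '.' (not opp) -> no flip
Dir N: first cell '.' (not opp) -> no flip
Dir NE: first cell '.' (not opp) -> no flip
Dir W: opp run (3,4) capped by W -> flip
Dir E: first cell '.' (not opp) -> no flip
Dir SW: opp run (4,4) (5,3), next='.' -> no flip
Dir S: first cell '.' (not opp) -> no flip
Dir SE: first cell '.' (not opp) -> no flip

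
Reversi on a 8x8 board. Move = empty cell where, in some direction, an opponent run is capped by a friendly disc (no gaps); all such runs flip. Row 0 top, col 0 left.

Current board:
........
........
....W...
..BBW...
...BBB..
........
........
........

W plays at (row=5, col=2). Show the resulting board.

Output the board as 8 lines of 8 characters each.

Place W at (5,2); scan 8 dirs for brackets.
Dir NW: first cell '.' (not opp) -> no flip
Dir N: first cell '.' (not opp) -> no flip
Dir NE: opp run (4,3) capped by W -> flip
Dir W: first cell '.' (not opp) -> no flip
Dir E: first cell '.' (not opp) -> no flip
Dir SW: first cell '.' (not opp) -> no flip
Dir S: first cell '.' (not opp) -> no flip
Dir SE: first cell '.' (not opp) -> no flip
All flips: (4,3)

Answer: ........
........
....W...
..BBW...
...WBB..
..W.....
........
........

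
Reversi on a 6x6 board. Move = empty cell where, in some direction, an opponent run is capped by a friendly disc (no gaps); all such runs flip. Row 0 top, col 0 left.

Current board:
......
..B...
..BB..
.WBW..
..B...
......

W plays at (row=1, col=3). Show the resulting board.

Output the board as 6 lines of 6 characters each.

Place W at (1,3); scan 8 dirs for brackets.
Dir NW: first cell '.' (not opp) -> no flip
Dir N: first cell '.' (not opp) -> no flip
Dir NE: first cell '.' (not opp) -> no flip
Dir W: opp run (1,2), next='.' -> no flip
Dir E: first cell '.' (not opp) -> no flip
Dir SW: opp run (2,2) capped by W -> flip
Dir S: opp run (2,3) capped by W -> flip
Dir SE: first cell '.' (not opp) -> no flip
All flips: (2,2) (2,3)

Answer: ......
..BW..
..WW..
.WBW..
..B...
......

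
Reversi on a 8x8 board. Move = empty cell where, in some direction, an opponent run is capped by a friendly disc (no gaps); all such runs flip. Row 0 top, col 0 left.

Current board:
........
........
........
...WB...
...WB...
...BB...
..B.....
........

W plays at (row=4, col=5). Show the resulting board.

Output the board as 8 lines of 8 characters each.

Answer: ........
........
........
...WB...
...WWW..
...BB...
..B.....
........

Derivation:
Place W at (4,5); scan 8 dirs for brackets.
Dir NW: opp run (3,4), next='.' -> no flip
Dir N: first cell '.' (not opp) -> no flip
Dir NE: first cell '.' (not opp) -> no flip
Dir W: opp run (4,4) capped by W -> flip
Dir E: first cell '.' (not opp) -> no flip
Dir SW: opp run (5,4), next='.' -> no flip
Dir S: first cell '.' (not opp) -> no flip
Dir SE: first cell '.' (not opp) -> no flip
All flips: (4,4)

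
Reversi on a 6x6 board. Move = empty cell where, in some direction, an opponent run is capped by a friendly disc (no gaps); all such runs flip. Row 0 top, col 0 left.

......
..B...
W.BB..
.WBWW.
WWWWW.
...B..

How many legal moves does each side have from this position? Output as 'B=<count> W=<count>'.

-- B to move --
(1,0): no bracket -> illegal
(1,1): no bracket -> illegal
(2,1): no bracket -> illegal
(2,4): no bracket -> illegal
(2,5): no bracket -> illegal
(3,0): flips 1 -> legal
(3,5): flips 3 -> legal
(4,5): flips 1 -> legal
(5,0): flips 1 -> legal
(5,1): no bracket -> illegal
(5,2): flips 1 -> legal
(5,4): flips 1 -> legal
(5,5): flips 2 -> legal
B mobility = 7
-- W to move --
(0,1): flips 2 -> legal
(0,2): flips 3 -> legal
(0,3): no bracket -> illegal
(1,1): flips 1 -> legal
(1,3): flips 2 -> legal
(1,4): flips 2 -> legal
(2,1): flips 1 -> legal
(2,4): no bracket -> illegal
(5,2): no bracket -> illegal
(5,4): no bracket -> illegal
W mobility = 6

Answer: B=7 W=6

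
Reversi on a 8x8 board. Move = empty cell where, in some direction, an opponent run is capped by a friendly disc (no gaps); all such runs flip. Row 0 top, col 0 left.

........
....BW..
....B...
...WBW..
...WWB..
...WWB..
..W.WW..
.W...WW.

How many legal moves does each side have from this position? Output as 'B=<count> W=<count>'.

Answer: B=12 W=7

Derivation:
-- B to move --
(0,4): no bracket -> illegal
(0,5): no bracket -> illegal
(0,6): flips 1 -> legal
(1,6): flips 1 -> legal
(2,2): flips 2 -> legal
(2,3): no bracket -> illegal
(2,5): flips 1 -> legal
(2,6): no bracket -> illegal
(3,2): flips 1 -> legal
(3,6): flips 1 -> legal
(4,2): flips 3 -> legal
(4,6): flips 1 -> legal
(5,1): no bracket -> illegal
(5,2): flips 3 -> legal
(5,6): no bracket -> illegal
(6,0): no bracket -> illegal
(6,1): no bracket -> illegal
(6,3): flips 1 -> legal
(6,6): no bracket -> illegal
(6,7): no bracket -> illegal
(7,0): no bracket -> illegal
(7,2): no bracket -> illegal
(7,3): flips 1 -> legal
(7,4): flips 3 -> legal
(7,7): no bracket -> illegal
B mobility = 12
-- W to move --
(0,3): no bracket -> illegal
(0,4): flips 3 -> legal
(0,5): no bracket -> illegal
(1,3): flips 2 -> legal
(2,3): no bracket -> illegal
(2,5): flips 1 -> legal
(3,6): flips 1 -> legal
(4,6): flips 2 -> legal
(5,6): flips 1 -> legal
(6,6): flips 1 -> legal
W mobility = 7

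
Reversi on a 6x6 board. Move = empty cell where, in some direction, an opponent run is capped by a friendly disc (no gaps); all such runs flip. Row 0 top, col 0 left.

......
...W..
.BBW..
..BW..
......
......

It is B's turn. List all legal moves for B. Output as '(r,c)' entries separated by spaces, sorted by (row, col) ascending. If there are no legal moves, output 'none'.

Answer: (0,4) (1,4) (2,4) (3,4) (4,4)

Derivation:
(0,2): no bracket -> illegal
(0,3): no bracket -> illegal
(0,4): flips 1 -> legal
(1,2): no bracket -> illegal
(1,4): flips 1 -> legal
(2,4): flips 1 -> legal
(3,4): flips 1 -> legal
(4,2): no bracket -> illegal
(4,3): no bracket -> illegal
(4,4): flips 1 -> legal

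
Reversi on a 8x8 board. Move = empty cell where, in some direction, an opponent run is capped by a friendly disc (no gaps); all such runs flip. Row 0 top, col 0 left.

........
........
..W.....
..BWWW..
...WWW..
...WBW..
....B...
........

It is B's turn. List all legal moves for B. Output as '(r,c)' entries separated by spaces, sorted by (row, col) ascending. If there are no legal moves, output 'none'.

Answer: (1,2) (2,4) (3,6) (4,2) (4,6) (5,2) (5,6)

Derivation:
(1,1): no bracket -> illegal
(1,2): flips 1 -> legal
(1,3): no bracket -> illegal
(2,1): no bracket -> illegal
(2,3): no bracket -> illegal
(2,4): flips 2 -> legal
(2,5): no bracket -> illegal
(2,6): no bracket -> illegal
(3,1): no bracket -> illegal
(3,6): flips 4 -> legal
(4,2): flips 1 -> legal
(4,6): flips 1 -> legal
(5,2): flips 1 -> legal
(5,6): flips 1 -> legal
(6,2): no bracket -> illegal
(6,3): no bracket -> illegal
(6,5): no bracket -> illegal
(6,6): no bracket -> illegal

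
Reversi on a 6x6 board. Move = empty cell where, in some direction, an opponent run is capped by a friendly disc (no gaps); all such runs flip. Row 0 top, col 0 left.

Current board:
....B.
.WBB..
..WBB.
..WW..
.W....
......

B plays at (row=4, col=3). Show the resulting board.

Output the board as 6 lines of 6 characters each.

Place B at (4,3); scan 8 dirs for brackets.
Dir NW: opp run (3,2), next='.' -> no flip
Dir N: opp run (3,3) capped by B -> flip
Dir NE: first cell '.' (not opp) -> no flip
Dir W: first cell '.' (not opp) -> no flip
Dir E: first cell '.' (not opp) -> no flip
Dir SW: first cell '.' (not opp) -> no flip
Dir S: first cell '.' (not opp) -> no flip
Dir SE: first cell '.' (not opp) -> no flip
All flips: (3,3)

Answer: ....B.
.WBB..
..WBB.
..WB..
.W.B..
......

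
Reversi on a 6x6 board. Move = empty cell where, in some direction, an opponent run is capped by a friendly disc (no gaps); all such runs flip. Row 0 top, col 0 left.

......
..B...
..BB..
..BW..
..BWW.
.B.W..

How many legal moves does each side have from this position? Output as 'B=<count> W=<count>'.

-- B to move --
(2,4): flips 1 -> legal
(3,4): flips 1 -> legal
(3,5): no bracket -> illegal
(4,5): flips 2 -> legal
(5,2): no bracket -> illegal
(5,4): flips 1 -> legal
(5,5): flips 2 -> legal
B mobility = 5
-- W to move --
(0,1): no bracket -> illegal
(0,2): no bracket -> illegal
(0,3): no bracket -> illegal
(1,1): flips 1 -> legal
(1,3): flips 1 -> legal
(1,4): no bracket -> illegal
(2,1): flips 1 -> legal
(2,4): no bracket -> illegal
(3,1): flips 2 -> legal
(3,4): no bracket -> illegal
(4,0): no bracket -> illegal
(4,1): flips 1 -> legal
(5,0): no bracket -> illegal
(5,2): no bracket -> illegal
W mobility = 5

Answer: B=5 W=5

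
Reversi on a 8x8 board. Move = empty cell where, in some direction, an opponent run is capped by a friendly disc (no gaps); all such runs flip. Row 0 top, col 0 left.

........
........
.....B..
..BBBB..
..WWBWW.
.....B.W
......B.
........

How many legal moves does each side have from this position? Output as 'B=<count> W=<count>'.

Answer: B=8 W=9

Derivation:
-- B to move --
(3,1): no bracket -> illegal
(3,6): no bracket -> illegal
(3,7): flips 1 -> legal
(4,1): flips 2 -> legal
(4,7): flips 2 -> legal
(5,1): flips 1 -> legal
(5,2): flips 2 -> legal
(5,3): flips 1 -> legal
(5,4): flips 1 -> legal
(5,6): flips 1 -> legal
(6,7): no bracket -> illegal
B mobility = 8
-- W to move --
(1,4): no bracket -> illegal
(1,5): flips 2 -> legal
(1,6): flips 2 -> legal
(2,1): flips 1 -> legal
(2,2): flips 1 -> legal
(2,3): flips 2 -> legal
(2,4): flips 2 -> legal
(2,6): no bracket -> illegal
(3,1): no bracket -> illegal
(3,6): no bracket -> illegal
(4,1): no bracket -> illegal
(5,3): no bracket -> illegal
(5,4): no bracket -> illegal
(5,6): no bracket -> illegal
(6,4): flips 1 -> legal
(6,5): flips 1 -> legal
(6,7): no bracket -> illegal
(7,5): flips 1 -> legal
(7,6): no bracket -> illegal
(7,7): no bracket -> illegal
W mobility = 9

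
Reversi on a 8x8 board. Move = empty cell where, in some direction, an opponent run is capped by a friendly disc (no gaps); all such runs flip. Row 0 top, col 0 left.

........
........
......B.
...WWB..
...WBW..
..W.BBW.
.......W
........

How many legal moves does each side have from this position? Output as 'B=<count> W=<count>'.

-- B to move --
(2,2): flips 1 -> legal
(2,3): no bracket -> illegal
(2,4): flips 1 -> legal
(2,5): no bracket -> illegal
(3,2): flips 3 -> legal
(3,6): flips 1 -> legal
(4,1): no bracket -> illegal
(4,2): flips 1 -> legal
(4,6): flips 1 -> legal
(4,7): no bracket -> illegal
(5,1): no bracket -> illegal
(5,3): no bracket -> illegal
(5,7): flips 1 -> legal
(6,1): no bracket -> illegal
(6,2): no bracket -> illegal
(6,3): no bracket -> illegal
(6,5): no bracket -> illegal
(6,6): no bracket -> illegal
(7,6): no bracket -> illegal
(7,7): no bracket -> illegal
B mobility = 7
-- W to move --
(1,5): no bracket -> illegal
(1,6): no bracket -> illegal
(1,7): no bracket -> illegal
(2,4): no bracket -> illegal
(2,5): flips 1 -> legal
(2,7): no bracket -> illegal
(3,6): flips 1 -> legal
(3,7): no bracket -> illegal
(4,6): no bracket -> illegal
(5,3): flips 2 -> legal
(6,3): flips 1 -> legal
(6,4): flips 2 -> legal
(6,5): flips 2 -> legal
(6,6): flips 2 -> legal
W mobility = 7

Answer: B=7 W=7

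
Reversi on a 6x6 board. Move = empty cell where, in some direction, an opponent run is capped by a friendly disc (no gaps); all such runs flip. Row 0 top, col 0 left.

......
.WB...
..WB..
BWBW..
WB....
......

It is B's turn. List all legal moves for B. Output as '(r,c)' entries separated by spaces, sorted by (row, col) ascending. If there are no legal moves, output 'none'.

(0,0): no bracket -> illegal
(0,1): no bracket -> illegal
(0,2): no bracket -> illegal
(1,0): flips 1 -> legal
(1,3): no bracket -> illegal
(2,0): no bracket -> illegal
(2,1): flips 2 -> legal
(2,4): no bracket -> illegal
(3,4): flips 1 -> legal
(4,2): no bracket -> illegal
(4,3): flips 1 -> legal
(4,4): no bracket -> illegal
(5,0): flips 1 -> legal
(5,1): no bracket -> illegal

Answer: (1,0) (2,1) (3,4) (4,3) (5,0)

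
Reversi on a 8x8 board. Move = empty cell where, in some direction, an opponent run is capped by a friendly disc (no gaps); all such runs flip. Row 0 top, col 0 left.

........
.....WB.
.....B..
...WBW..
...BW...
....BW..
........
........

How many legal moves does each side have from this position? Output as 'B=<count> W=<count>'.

-- B to move --
(0,4): no bracket -> illegal
(0,5): flips 1 -> legal
(0,6): no bracket -> illegal
(1,4): flips 1 -> legal
(2,2): no bracket -> illegal
(2,3): flips 1 -> legal
(2,4): no bracket -> illegal
(2,6): no bracket -> illegal
(3,2): flips 1 -> legal
(3,6): flips 1 -> legal
(4,2): no bracket -> illegal
(4,5): flips 2 -> legal
(4,6): no bracket -> illegal
(5,3): no bracket -> illegal
(5,6): flips 1 -> legal
(6,4): no bracket -> illegal
(6,5): no bracket -> illegal
(6,6): no bracket -> illegal
B mobility = 7
-- W to move --
(0,5): no bracket -> illegal
(0,6): no bracket -> illegal
(0,7): no bracket -> illegal
(1,4): no bracket -> illegal
(1,7): flips 1 -> legal
(2,3): no bracket -> illegal
(2,4): flips 1 -> legal
(2,6): no bracket -> illegal
(2,7): no bracket -> illegal
(3,2): no bracket -> illegal
(3,6): no bracket -> illegal
(4,2): flips 1 -> legal
(4,5): no bracket -> illegal
(5,2): no bracket -> illegal
(5,3): flips 2 -> legal
(6,3): no bracket -> illegal
(6,4): flips 1 -> legal
(6,5): no bracket -> illegal
W mobility = 5

Answer: B=7 W=5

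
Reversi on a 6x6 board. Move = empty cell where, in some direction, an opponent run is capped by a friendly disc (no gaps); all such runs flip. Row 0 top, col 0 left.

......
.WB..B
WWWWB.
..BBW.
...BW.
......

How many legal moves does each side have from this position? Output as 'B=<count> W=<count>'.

-- B to move --
(0,0): flips 2 -> legal
(0,1): no bracket -> illegal
(0,2): no bracket -> illegal
(1,0): flips 2 -> legal
(1,3): flips 1 -> legal
(1,4): flips 1 -> legal
(2,5): flips 1 -> legal
(3,0): flips 1 -> legal
(3,1): no bracket -> illegal
(3,5): flips 1 -> legal
(4,5): flips 3 -> legal
(5,3): no bracket -> illegal
(5,4): flips 2 -> legal
(5,5): flips 1 -> legal
B mobility = 10
-- W to move --
(0,1): flips 1 -> legal
(0,2): flips 1 -> legal
(0,3): flips 1 -> legal
(0,4): no bracket -> illegal
(0,5): no bracket -> illegal
(1,3): flips 1 -> legal
(1,4): flips 1 -> legal
(2,5): flips 1 -> legal
(3,1): flips 2 -> legal
(3,5): no bracket -> illegal
(4,1): flips 1 -> legal
(4,2): flips 2 -> legal
(5,2): flips 1 -> legal
(5,3): flips 2 -> legal
(5,4): flips 2 -> legal
W mobility = 12

Answer: B=10 W=12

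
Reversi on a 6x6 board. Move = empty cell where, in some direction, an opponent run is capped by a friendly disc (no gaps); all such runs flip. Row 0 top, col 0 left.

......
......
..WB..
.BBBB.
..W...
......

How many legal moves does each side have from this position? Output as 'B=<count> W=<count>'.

Answer: B=7 W=4

Derivation:
-- B to move --
(1,1): flips 1 -> legal
(1,2): flips 1 -> legal
(1,3): flips 1 -> legal
(2,1): flips 1 -> legal
(4,1): no bracket -> illegal
(4,3): no bracket -> illegal
(5,1): flips 1 -> legal
(5,2): flips 1 -> legal
(5,3): flips 1 -> legal
B mobility = 7
-- W to move --
(1,2): no bracket -> illegal
(1,3): no bracket -> illegal
(1,4): no bracket -> illegal
(2,0): flips 1 -> legal
(2,1): no bracket -> illegal
(2,4): flips 2 -> legal
(2,5): no bracket -> illegal
(3,0): no bracket -> illegal
(3,5): no bracket -> illegal
(4,0): flips 1 -> legal
(4,1): no bracket -> illegal
(4,3): no bracket -> illegal
(4,4): flips 1 -> legal
(4,5): no bracket -> illegal
W mobility = 4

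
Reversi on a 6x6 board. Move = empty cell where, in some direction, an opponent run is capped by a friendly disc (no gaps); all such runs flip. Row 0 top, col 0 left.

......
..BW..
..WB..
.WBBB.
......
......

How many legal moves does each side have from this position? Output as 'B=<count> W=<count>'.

Answer: B=5 W=7

Derivation:
-- B to move --
(0,2): no bracket -> illegal
(0,3): flips 1 -> legal
(0,4): no bracket -> illegal
(1,1): flips 1 -> legal
(1,4): flips 1 -> legal
(2,0): no bracket -> illegal
(2,1): flips 1 -> legal
(2,4): no bracket -> illegal
(3,0): flips 1 -> legal
(4,0): no bracket -> illegal
(4,1): no bracket -> illegal
(4,2): no bracket -> illegal
B mobility = 5
-- W to move --
(0,1): no bracket -> illegal
(0,2): flips 1 -> legal
(0,3): no bracket -> illegal
(1,1): flips 1 -> legal
(1,4): no bracket -> illegal
(2,1): no bracket -> illegal
(2,4): flips 1 -> legal
(2,5): no bracket -> illegal
(3,5): flips 3 -> legal
(4,1): no bracket -> illegal
(4,2): flips 1 -> legal
(4,3): flips 2 -> legal
(4,4): flips 1 -> legal
(4,5): no bracket -> illegal
W mobility = 7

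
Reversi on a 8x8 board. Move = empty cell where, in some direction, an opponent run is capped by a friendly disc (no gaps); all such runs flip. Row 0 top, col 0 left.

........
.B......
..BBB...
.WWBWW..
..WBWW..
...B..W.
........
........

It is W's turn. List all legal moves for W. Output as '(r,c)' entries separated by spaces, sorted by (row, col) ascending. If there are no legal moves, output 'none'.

Answer: (0,0) (1,2) (1,3) (1,4) (1,5) (5,2) (5,4) (6,2) (6,4)

Derivation:
(0,0): flips 3 -> legal
(0,1): no bracket -> illegal
(0,2): no bracket -> illegal
(1,0): no bracket -> illegal
(1,2): flips 2 -> legal
(1,3): flips 2 -> legal
(1,4): flips 2 -> legal
(1,5): flips 2 -> legal
(2,0): no bracket -> illegal
(2,1): no bracket -> illegal
(2,5): no bracket -> illegal
(5,2): flips 1 -> legal
(5,4): flips 1 -> legal
(6,2): flips 1 -> legal
(6,3): no bracket -> illegal
(6,4): flips 1 -> legal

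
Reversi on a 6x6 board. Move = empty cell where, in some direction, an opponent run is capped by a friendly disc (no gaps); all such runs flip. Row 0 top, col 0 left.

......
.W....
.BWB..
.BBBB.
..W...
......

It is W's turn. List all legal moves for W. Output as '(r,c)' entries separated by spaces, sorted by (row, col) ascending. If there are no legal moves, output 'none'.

Answer: (2,0) (2,4) (4,0) (4,1) (4,4)

Derivation:
(1,0): no bracket -> illegal
(1,2): no bracket -> illegal
(1,3): no bracket -> illegal
(1,4): no bracket -> illegal
(2,0): flips 2 -> legal
(2,4): flips 2 -> legal
(2,5): no bracket -> illegal
(3,0): no bracket -> illegal
(3,5): no bracket -> illegal
(4,0): flips 1 -> legal
(4,1): flips 2 -> legal
(4,3): no bracket -> illegal
(4,4): flips 1 -> legal
(4,5): no bracket -> illegal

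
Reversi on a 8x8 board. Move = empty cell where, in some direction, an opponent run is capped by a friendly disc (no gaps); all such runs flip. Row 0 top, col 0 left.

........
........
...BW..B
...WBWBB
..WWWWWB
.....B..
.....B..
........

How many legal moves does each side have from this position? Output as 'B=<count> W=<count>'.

Answer: B=9 W=8

Derivation:
-- B to move --
(1,3): no bracket -> illegal
(1,4): flips 1 -> legal
(1,5): no bracket -> illegal
(2,2): flips 2 -> legal
(2,5): flips 3 -> legal
(2,6): no bracket -> illegal
(3,1): no bracket -> illegal
(3,2): flips 1 -> legal
(4,1): flips 5 -> legal
(5,1): no bracket -> illegal
(5,2): flips 1 -> legal
(5,3): flips 2 -> legal
(5,4): flips 2 -> legal
(5,6): flips 2 -> legal
(5,7): no bracket -> illegal
B mobility = 9
-- W to move --
(1,2): flips 2 -> legal
(1,3): flips 1 -> legal
(1,4): no bracket -> illegal
(1,6): no bracket -> illegal
(1,7): no bracket -> illegal
(2,2): flips 1 -> legal
(2,5): flips 1 -> legal
(2,6): flips 1 -> legal
(3,2): no bracket -> illegal
(5,4): no bracket -> illegal
(5,6): no bracket -> illegal
(5,7): no bracket -> illegal
(6,4): flips 1 -> legal
(6,6): flips 1 -> legal
(7,4): no bracket -> illegal
(7,5): flips 2 -> legal
(7,6): no bracket -> illegal
W mobility = 8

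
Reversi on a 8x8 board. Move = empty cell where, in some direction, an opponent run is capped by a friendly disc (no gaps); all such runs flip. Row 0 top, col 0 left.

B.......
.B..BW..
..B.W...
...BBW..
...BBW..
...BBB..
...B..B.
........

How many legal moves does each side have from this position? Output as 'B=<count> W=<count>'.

-- B to move --
(0,4): no bracket -> illegal
(0,5): no bracket -> illegal
(0,6): flips 2 -> legal
(1,3): no bracket -> illegal
(1,6): flips 1 -> legal
(2,3): no bracket -> illegal
(2,5): flips 2 -> legal
(2,6): flips 1 -> legal
(3,6): flips 2 -> legal
(4,6): flips 1 -> legal
(5,6): flips 1 -> legal
B mobility = 7
-- W to move --
(0,1): no bracket -> illegal
(0,2): no bracket -> illegal
(0,3): no bracket -> illegal
(0,4): flips 1 -> legal
(0,5): no bracket -> illegal
(1,0): no bracket -> illegal
(1,2): no bracket -> illegal
(1,3): flips 1 -> legal
(2,0): no bracket -> illegal
(2,1): no bracket -> illegal
(2,3): flips 1 -> legal
(2,5): no bracket -> illegal
(3,1): no bracket -> illegal
(3,2): flips 2 -> legal
(4,2): flips 3 -> legal
(4,6): no bracket -> illegal
(5,2): no bracket -> illegal
(5,6): no bracket -> illegal
(5,7): no bracket -> illegal
(6,2): flips 2 -> legal
(6,4): flips 3 -> legal
(6,5): flips 1 -> legal
(6,7): no bracket -> illegal
(7,2): flips 2 -> legal
(7,3): no bracket -> illegal
(7,4): no bracket -> illegal
(7,5): no bracket -> illegal
(7,6): no bracket -> illegal
(7,7): no bracket -> illegal
W mobility = 9

Answer: B=7 W=9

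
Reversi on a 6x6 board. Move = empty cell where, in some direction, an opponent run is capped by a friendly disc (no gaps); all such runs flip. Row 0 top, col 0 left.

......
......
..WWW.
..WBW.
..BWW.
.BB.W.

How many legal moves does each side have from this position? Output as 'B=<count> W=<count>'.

Answer: B=10 W=1

Derivation:
-- B to move --
(1,1): flips 1 -> legal
(1,2): flips 2 -> legal
(1,3): flips 1 -> legal
(1,4): no bracket -> illegal
(1,5): flips 1 -> legal
(2,1): no bracket -> illegal
(2,5): flips 2 -> legal
(3,1): flips 1 -> legal
(3,5): flips 1 -> legal
(4,1): no bracket -> illegal
(4,5): flips 2 -> legal
(5,3): flips 1 -> legal
(5,5): flips 1 -> legal
B mobility = 10
-- W to move --
(3,1): no bracket -> illegal
(4,0): no bracket -> illegal
(4,1): flips 1 -> legal
(5,0): no bracket -> illegal
(5,3): no bracket -> illegal
W mobility = 1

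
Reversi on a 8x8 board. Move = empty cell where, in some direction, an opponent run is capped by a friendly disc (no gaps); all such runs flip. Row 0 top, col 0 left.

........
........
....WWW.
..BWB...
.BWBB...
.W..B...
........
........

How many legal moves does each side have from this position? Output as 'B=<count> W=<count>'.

-- B to move --
(1,3): no bracket -> illegal
(1,4): flips 1 -> legal
(1,5): no bracket -> illegal
(1,6): flips 1 -> legal
(1,7): no bracket -> illegal
(2,2): flips 1 -> legal
(2,3): flips 1 -> legal
(2,7): no bracket -> illegal
(3,1): no bracket -> illegal
(3,5): no bracket -> illegal
(3,6): no bracket -> illegal
(3,7): no bracket -> illegal
(4,0): no bracket -> illegal
(5,0): no bracket -> illegal
(5,2): flips 1 -> legal
(5,3): no bracket -> illegal
(6,0): no bracket -> illegal
(6,1): flips 1 -> legal
(6,2): no bracket -> illegal
B mobility = 6
-- W to move --
(2,1): no bracket -> illegal
(2,2): flips 1 -> legal
(2,3): no bracket -> illegal
(3,0): no bracket -> illegal
(3,1): flips 2 -> legal
(3,5): flips 1 -> legal
(4,0): flips 1 -> legal
(4,5): flips 2 -> legal
(5,0): no bracket -> illegal
(5,2): flips 2 -> legal
(5,3): flips 1 -> legal
(5,5): flips 1 -> legal
(6,3): no bracket -> illegal
(6,4): flips 3 -> legal
(6,5): no bracket -> illegal
W mobility = 9

Answer: B=6 W=9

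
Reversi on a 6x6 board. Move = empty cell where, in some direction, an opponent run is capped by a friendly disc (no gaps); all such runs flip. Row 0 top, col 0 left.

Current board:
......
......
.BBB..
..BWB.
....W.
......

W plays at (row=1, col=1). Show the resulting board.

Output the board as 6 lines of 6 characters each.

Answer: ......
.W....
.BWB..
..BWB.
....W.
......

Derivation:
Place W at (1,1); scan 8 dirs for brackets.
Dir NW: first cell '.' (not opp) -> no flip
Dir N: first cell '.' (not opp) -> no flip
Dir NE: first cell '.' (not opp) -> no flip
Dir W: first cell '.' (not opp) -> no flip
Dir E: first cell '.' (not opp) -> no flip
Dir SW: first cell '.' (not opp) -> no flip
Dir S: opp run (2,1), next='.' -> no flip
Dir SE: opp run (2,2) capped by W -> flip
All flips: (2,2)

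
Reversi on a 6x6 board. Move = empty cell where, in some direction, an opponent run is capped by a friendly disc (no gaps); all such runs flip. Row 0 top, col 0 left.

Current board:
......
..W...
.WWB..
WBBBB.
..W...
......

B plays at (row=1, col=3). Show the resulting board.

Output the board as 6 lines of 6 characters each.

Place B at (1,3); scan 8 dirs for brackets.
Dir NW: first cell '.' (not opp) -> no flip
Dir N: first cell '.' (not opp) -> no flip
Dir NE: first cell '.' (not opp) -> no flip
Dir W: opp run (1,2), next='.' -> no flip
Dir E: first cell '.' (not opp) -> no flip
Dir SW: opp run (2,2) capped by B -> flip
Dir S: first cell 'B' (not opp) -> no flip
Dir SE: first cell '.' (not opp) -> no flip
All flips: (2,2)

Answer: ......
..WB..
.WBB..
WBBBB.
..W...
......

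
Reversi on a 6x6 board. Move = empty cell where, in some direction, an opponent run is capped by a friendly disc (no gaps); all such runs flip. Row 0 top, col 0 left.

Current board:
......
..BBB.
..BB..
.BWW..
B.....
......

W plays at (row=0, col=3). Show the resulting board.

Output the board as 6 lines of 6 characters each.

Place W at (0,3); scan 8 dirs for brackets.
Dir NW: edge -> no flip
Dir N: edge -> no flip
Dir NE: edge -> no flip
Dir W: first cell '.' (not opp) -> no flip
Dir E: first cell '.' (not opp) -> no flip
Dir SW: opp run (1,2), next='.' -> no flip
Dir S: opp run (1,3) (2,3) capped by W -> flip
Dir SE: opp run (1,4), next='.' -> no flip
All flips: (1,3) (2,3)

Answer: ...W..
..BWB.
..BW..
.BWW..
B.....
......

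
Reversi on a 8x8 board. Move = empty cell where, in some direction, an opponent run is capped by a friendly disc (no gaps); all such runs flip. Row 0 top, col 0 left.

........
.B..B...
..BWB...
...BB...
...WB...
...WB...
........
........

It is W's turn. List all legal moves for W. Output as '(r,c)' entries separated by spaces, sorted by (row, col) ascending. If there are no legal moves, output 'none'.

(0,0): no bracket -> illegal
(0,1): no bracket -> illegal
(0,2): no bracket -> illegal
(0,3): no bracket -> illegal
(0,4): no bracket -> illegal
(0,5): flips 1 -> legal
(1,0): no bracket -> illegal
(1,2): no bracket -> illegal
(1,3): no bracket -> illegal
(1,5): no bracket -> illegal
(2,0): no bracket -> illegal
(2,1): flips 1 -> legal
(2,5): flips 2 -> legal
(3,1): no bracket -> illegal
(3,2): no bracket -> illegal
(3,5): flips 1 -> legal
(4,2): no bracket -> illegal
(4,5): flips 2 -> legal
(5,5): flips 1 -> legal
(6,3): no bracket -> illegal
(6,4): no bracket -> illegal
(6,5): flips 1 -> legal

Answer: (0,5) (2,1) (2,5) (3,5) (4,5) (5,5) (6,5)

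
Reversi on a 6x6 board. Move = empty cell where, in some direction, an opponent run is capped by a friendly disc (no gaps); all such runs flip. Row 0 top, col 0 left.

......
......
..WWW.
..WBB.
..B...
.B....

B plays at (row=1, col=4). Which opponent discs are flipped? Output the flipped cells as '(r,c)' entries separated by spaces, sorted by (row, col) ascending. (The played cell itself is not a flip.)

Dir NW: first cell '.' (not opp) -> no flip
Dir N: first cell '.' (not opp) -> no flip
Dir NE: first cell '.' (not opp) -> no flip
Dir W: first cell '.' (not opp) -> no flip
Dir E: first cell '.' (not opp) -> no flip
Dir SW: opp run (2,3) (3,2), next='.' -> no flip
Dir S: opp run (2,4) capped by B -> flip
Dir SE: first cell '.' (not opp) -> no flip

Answer: (2,4)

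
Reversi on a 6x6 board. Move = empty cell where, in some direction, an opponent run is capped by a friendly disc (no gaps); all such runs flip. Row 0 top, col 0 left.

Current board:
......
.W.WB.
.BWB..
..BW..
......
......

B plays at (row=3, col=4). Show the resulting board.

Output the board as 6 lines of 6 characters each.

Place B at (3,4); scan 8 dirs for brackets.
Dir NW: first cell 'B' (not opp) -> no flip
Dir N: first cell '.' (not opp) -> no flip
Dir NE: first cell '.' (not opp) -> no flip
Dir W: opp run (3,3) capped by B -> flip
Dir E: first cell '.' (not opp) -> no flip
Dir SW: first cell '.' (not opp) -> no flip
Dir S: first cell '.' (not opp) -> no flip
Dir SE: first cell '.' (not opp) -> no flip
All flips: (3,3)

Answer: ......
.W.WB.
.BWB..
..BBB.
......
......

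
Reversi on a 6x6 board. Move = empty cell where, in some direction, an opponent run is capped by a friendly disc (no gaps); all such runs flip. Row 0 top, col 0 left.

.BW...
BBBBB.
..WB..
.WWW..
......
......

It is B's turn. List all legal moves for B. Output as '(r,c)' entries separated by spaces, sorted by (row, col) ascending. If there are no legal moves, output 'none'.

(0,3): flips 1 -> legal
(2,0): no bracket -> illegal
(2,1): flips 1 -> legal
(2,4): no bracket -> illegal
(3,0): no bracket -> illegal
(3,4): no bracket -> illegal
(4,0): flips 2 -> legal
(4,1): flips 1 -> legal
(4,2): flips 2 -> legal
(4,3): flips 1 -> legal
(4,4): flips 2 -> legal

Answer: (0,3) (2,1) (4,0) (4,1) (4,2) (4,3) (4,4)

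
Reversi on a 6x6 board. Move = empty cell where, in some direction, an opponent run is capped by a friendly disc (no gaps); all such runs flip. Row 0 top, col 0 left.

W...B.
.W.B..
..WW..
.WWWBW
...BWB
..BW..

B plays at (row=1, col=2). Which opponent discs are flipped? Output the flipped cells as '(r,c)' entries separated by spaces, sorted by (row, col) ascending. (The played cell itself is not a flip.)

Dir NW: first cell '.' (not opp) -> no flip
Dir N: first cell '.' (not opp) -> no flip
Dir NE: first cell '.' (not opp) -> no flip
Dir W: opp run (1,1), next='.' -> no flip
Dir E: first cell 'B' (not opp) -> no flip
Dir SW: first cell '.' (not opp) -> no flip
Dir S: opp run (2,2) (3,2), next='.' -> no flip
Dir SE: opp run (2,3) capped by B -> flip

Answer: (2,3)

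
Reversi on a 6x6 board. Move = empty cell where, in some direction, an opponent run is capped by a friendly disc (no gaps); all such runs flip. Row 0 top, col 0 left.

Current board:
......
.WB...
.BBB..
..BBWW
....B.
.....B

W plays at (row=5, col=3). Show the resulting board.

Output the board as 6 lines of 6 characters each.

Place W at (5,3); scan 8 dirs for brackets.
Dir NW: first cell '.' (not opp) -> no flip
Dir N: first cell '.' (not opp) -> no flip
Dir NE: opp run (4,4) capped by W -> flip
Dir W: first cell '.' (not opp) -> no flip
Dir E: first cell '.' (not opp) -> no flip
Dir SW: edge -> no flip
Dir S: edge -> no flip
Dir SE: edge -> no flip
All flips: (4,4)

Answer: ......
.WB...
.BBB..
..BBWW
....W.
...W.B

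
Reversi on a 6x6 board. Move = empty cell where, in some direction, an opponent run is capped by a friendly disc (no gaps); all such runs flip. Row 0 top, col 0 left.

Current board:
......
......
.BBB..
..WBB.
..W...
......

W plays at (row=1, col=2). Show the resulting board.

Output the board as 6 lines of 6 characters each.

Place W at (1,2); scan 8 dirs for brackets.
Dir NW: first cell '.' (not opp) -> no flip
Dir N: first cell '.' (not opp) -> no flip
Dir NE: first cell '.' (not opp) -> no flip
Dir W: first cell '.' (not opp) -> no flip
Dir E: first cell '.' (not opp) -> no flip
Dir SW: opp run (2,1), next='.' -> no flip
Dir S: opp run (2,2) capped by W -> flip
Dir SE: opp run (2,3) (3,4), next='.' -> no flip
All flips: (2,2)

Answer: ......
..W...
.BWB..
..WBB.
..W...
......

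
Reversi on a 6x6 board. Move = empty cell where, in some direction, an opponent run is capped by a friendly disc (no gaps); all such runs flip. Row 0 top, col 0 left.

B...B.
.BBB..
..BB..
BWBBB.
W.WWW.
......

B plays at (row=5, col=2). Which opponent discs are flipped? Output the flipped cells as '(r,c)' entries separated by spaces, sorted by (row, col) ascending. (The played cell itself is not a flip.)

Answer: (4,2) (4,3)

Derivation:
Dir NW: first cell '.' (not opp) -> no flip
Dir N: opp run (4,2) capped by B -> flip
Dir NE: opp run (4,3) capped by B -> flip
Dir W: first cell '.' (not opp) -> no flip
Dir E: first cell '.' (not opp) -> no flip
Dir SW: edge -> no flip
Dir S: edge -> no flip
Dir SE: edge -> no flip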